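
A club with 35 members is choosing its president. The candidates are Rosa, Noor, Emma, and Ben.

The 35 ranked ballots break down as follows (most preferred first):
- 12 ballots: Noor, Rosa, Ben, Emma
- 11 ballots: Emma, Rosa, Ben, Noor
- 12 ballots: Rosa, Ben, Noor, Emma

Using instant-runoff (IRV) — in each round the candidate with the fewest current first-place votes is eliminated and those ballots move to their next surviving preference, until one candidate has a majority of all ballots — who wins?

Round 1: Rosa 12, Noor 12, Emma 11, Ben 0. Ben eliminated.
Round 2: Rosa 12, Noor 12, Emma 11. Emma eliminated.
Round 3: Rosa 23, Noor 12. Rosa has a majority (≥18).

Rosa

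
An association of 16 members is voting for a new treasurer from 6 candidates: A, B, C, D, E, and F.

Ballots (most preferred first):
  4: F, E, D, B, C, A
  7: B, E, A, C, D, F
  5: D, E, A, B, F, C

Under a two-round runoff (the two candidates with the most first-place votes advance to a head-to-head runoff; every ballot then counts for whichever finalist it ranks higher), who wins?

Round 1 first-place votes: A 0, B 7, C 0, D 5, E 0, F 4. B and D advance.
Runoff: B is ranked above D on 7 ballots, D above B on 9.

D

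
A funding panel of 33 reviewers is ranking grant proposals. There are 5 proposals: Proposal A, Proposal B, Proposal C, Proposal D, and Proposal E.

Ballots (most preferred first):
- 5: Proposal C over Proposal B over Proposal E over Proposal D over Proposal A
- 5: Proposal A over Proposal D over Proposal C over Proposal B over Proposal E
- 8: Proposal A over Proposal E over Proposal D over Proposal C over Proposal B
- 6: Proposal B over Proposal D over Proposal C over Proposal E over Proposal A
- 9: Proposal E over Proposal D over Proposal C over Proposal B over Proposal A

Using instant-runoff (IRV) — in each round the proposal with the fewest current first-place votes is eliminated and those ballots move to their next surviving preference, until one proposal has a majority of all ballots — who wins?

Round 1: Proposal A 13, Proposal B 6, Proposal C 5, Proposal D 0, Proposal E 9. Proposal D eliminated.
Round 2: Proposal A 13, Proposal B 6, Proposal C 5, Proposal E 9. Proposal C eliminated.
Round 3: Proposal A 13, Proposal B 11, Proposal E 9. Proposal E eliminated.
Round 4: Proposal A 13, Proposal B 20. Proposal B has a majority (≥17).

Proposal B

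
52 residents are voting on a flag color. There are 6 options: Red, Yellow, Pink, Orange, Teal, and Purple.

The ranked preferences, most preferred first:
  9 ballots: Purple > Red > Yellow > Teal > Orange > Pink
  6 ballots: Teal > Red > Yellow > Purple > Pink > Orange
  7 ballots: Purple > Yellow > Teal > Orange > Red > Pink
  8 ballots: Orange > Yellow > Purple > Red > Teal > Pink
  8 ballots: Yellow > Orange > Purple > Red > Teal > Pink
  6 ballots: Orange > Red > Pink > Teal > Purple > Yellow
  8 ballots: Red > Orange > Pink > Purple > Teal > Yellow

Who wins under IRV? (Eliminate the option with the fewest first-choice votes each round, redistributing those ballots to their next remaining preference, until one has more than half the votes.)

Round 1: Red 8, Yellow 8, Pink 0, Orange 14, Teal 6, Purple 16. Pink eliminated.
Round 2: Red 8, Yellow 8, Orange 14, Teal 6, Purple 16. Teal eliminated.
Round 3: Red 14, Yellow 8, Orange 14, Purple 16. Yellow eliminated.
Round 4: Red 14, Orange 22, Purple 16. Red eliminated.
Round 5: Orange 30, Purple 22. Orange has a majority (≥27).

Orange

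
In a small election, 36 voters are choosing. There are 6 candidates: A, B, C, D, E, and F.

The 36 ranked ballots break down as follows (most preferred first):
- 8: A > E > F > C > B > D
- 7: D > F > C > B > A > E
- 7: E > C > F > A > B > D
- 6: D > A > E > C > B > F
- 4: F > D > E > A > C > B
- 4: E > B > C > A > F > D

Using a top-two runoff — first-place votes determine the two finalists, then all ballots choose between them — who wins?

E

Round 1 first-place votes: A 8, B 0, C 0, D 13, E 11, F 4. D and E advance.
Runoff: D is ranked above E on 17 ballots, E above D on 19.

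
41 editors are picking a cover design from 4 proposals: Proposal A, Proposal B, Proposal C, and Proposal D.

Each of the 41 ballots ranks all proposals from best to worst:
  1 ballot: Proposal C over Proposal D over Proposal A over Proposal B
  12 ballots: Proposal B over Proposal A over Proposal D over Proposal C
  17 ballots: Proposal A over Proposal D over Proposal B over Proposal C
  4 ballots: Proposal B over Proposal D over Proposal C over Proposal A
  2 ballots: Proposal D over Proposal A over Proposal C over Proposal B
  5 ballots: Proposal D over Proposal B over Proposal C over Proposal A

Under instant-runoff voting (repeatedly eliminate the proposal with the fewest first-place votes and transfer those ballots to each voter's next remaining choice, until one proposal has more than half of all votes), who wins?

Proposal B

Round 1: Proposal A 17, Proposal B 16, Proposal C 1, Proposal D 7. Proposal C eliminated.
Round 2: Proposal A 17, Proposal B 16, Proposal D 8. Proposal D eliminated.
Round 3: Proposal A 20, Proposal B 21. Proposal B has a majority (≥21).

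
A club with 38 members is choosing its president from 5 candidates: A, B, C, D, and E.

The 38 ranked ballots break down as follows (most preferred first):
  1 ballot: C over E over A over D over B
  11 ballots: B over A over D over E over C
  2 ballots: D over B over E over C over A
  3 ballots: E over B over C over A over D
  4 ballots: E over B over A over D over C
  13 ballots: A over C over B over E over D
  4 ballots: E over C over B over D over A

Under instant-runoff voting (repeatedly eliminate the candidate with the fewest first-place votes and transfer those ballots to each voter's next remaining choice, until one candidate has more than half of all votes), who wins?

B

Round 1: A 13, B 11, C 1, D 2, E 11. C eliminated.
Round 2: A 13, B 11, D 2, E 12. D eliminated.
Round 3: A 13, B 13, E 12. E eliminated.
Round 4: A 14, B 24. B has a majority (≥20).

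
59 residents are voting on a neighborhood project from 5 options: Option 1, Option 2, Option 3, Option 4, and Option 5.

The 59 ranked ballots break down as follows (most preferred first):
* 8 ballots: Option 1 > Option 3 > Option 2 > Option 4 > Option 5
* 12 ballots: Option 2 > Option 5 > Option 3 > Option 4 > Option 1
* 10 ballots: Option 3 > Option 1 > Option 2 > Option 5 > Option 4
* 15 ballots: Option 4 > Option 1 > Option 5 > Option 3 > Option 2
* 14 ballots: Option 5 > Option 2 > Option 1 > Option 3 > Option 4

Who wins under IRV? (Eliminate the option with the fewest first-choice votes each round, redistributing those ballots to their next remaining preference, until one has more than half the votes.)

Option 5

Round 1: Option 1 8, Option 2 12, Option 3 10, Option 4 15, Option 5 14. Option 1 eliminated.
Round 2: Option 2 12, Option 3 18, Option 4 15, Option 5 14. Option 2 eliminated.
Round 3: Option 3 18, Option 4 15, Option 5 26. Option 4 eliminated.
Round 4: Option 3 18, Option 5 41. Option 5 has a majority (≥30).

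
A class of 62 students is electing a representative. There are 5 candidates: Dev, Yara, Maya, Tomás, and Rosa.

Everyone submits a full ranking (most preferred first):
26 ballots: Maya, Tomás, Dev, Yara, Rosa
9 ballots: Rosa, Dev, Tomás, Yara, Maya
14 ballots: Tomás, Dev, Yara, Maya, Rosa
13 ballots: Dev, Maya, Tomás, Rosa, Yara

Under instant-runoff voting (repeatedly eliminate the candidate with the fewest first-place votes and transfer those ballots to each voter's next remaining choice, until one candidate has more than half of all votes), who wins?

Dev

Round 1: Dev 13, Yara 0, Maya 26, Tomás 14, Rosa 9. Yara eliminated.
Round 2: Dev 13, Maya 26, Tomás 14, Rosa 9. Rosa eliminated.
Round 3: Dev 22, Maya 26, Tomás 14. Tomás eliminated.
Round 4: Dev 36, Maya 26. Dev has a majority (≥32).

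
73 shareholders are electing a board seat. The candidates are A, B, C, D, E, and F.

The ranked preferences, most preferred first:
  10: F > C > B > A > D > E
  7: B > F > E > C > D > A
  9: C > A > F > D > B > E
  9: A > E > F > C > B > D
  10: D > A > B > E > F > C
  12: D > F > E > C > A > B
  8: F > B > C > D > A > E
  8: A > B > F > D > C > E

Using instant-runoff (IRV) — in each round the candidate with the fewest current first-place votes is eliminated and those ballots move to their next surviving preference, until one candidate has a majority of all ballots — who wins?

Round 1: A 17, B 7, C 9, D 22, E 0, F 18. E eliminated.
Round 2: A 17, B 7, C 9, D 22, F 18. B eliminated.
Round 3: A 17, C 9, D 22, F 25. C eliminated.
Round 4: A 26, D 22, F 25. D eliminated.
Round 5: A 36, F 37. F has a majority (≥37).

F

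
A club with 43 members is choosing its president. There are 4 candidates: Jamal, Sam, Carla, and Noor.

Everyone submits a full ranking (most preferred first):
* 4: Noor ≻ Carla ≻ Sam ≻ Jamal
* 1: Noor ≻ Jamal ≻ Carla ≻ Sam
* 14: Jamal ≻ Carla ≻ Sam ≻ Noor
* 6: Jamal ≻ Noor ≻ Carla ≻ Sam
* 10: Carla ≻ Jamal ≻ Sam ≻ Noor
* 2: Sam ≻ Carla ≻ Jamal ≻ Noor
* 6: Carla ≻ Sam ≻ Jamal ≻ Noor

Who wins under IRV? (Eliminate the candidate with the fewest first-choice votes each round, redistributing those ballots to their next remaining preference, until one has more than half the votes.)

Carla

Round 1: Jamal 20, Sam 2, Carla 16, Noor 5. Sam eliminated.
Round 2: Jamal 20, Carla 18, Noor 5. Noor eliminated.
Round 3: Jamal 21, Carla 22. Carla has a majority (≥22).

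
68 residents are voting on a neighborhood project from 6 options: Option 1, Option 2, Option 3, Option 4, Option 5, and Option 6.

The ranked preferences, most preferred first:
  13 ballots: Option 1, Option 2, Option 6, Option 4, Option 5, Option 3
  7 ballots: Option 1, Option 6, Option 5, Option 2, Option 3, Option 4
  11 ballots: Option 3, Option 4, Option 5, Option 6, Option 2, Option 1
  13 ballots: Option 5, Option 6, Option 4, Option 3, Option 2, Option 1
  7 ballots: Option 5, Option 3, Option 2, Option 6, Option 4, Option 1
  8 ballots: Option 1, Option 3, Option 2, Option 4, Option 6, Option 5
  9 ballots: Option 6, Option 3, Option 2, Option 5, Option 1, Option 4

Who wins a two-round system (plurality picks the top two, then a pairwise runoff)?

Round 1 first-place votes: Option 1 28, Option 2 0, Option 3 11, Option 4 0, Option 5 20, Option 6 9. Option 1 and Option 5 advance.
Runoff: Option 1 is ranked above Option 5 on 28 ballots, Option 5 above Option 1 on 40.

Option 5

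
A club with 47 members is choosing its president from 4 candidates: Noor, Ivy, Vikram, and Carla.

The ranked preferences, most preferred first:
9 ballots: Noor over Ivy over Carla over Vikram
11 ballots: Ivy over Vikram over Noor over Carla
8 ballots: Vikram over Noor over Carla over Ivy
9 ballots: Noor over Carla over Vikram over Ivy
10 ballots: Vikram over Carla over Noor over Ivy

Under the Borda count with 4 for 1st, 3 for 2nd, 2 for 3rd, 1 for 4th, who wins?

Noor: 9×4 + 11×2 + 8×3 + 9×4 + 10×2 = 138
Ivy: 9×3 + 11×4 + 8×1 + 9×1 + 10×1 = 98
Vikram: 9×1 + 11×3 + 8×4 + 9×2 + 10×4 = 132
Carla: 9×2 + 11×1 + 8×2 + 9×3 + 10×3 = 102

Noor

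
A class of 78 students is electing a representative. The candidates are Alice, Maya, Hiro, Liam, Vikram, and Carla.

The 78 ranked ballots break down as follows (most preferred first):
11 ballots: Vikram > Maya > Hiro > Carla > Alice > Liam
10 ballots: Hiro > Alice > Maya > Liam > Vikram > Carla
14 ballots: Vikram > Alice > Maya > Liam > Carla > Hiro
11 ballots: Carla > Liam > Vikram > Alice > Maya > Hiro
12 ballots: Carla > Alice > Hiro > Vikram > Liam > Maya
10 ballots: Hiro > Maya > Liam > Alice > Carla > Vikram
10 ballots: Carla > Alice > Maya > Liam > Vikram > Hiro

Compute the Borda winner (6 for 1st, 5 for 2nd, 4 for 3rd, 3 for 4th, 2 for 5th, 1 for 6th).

Alice

Alice: 11×2 + 10×5 + 14×5 + 11×3 + 12×5 + 10×3 + 10×5 = 315
Maya: 11×5 + 10×4 + 14×4 + 11×2 + 12×1 + 10×5 + 10×4 = 275
Hiro: 11×4 + 10×6 + 14×1 + 11×1 + 12×4 + 10×6 + 10×1 = 247
Liam: 11×1 + 10×3 + 14×3 + 11×5 + 12×2 + 10×4 + 10×3 = 232
Vikram: 11×6 + 10×2 + 14×6 + 11×4 + 12×3 + 10×1 + 10×2 = 280
Carla: 11×3 + 10×1 + 14×2 + 11×6 + 12×6 + 10×2 + 10×6 = 289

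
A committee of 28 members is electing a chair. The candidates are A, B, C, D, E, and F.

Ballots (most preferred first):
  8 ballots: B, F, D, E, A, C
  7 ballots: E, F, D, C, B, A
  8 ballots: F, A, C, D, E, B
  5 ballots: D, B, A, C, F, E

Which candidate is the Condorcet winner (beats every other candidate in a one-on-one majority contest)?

F vs A: 23–5
F vs B: 15–13
F vs C: 23–5
F vs D: 23–5
F vs E: 21–7
F beats every other candidate.

F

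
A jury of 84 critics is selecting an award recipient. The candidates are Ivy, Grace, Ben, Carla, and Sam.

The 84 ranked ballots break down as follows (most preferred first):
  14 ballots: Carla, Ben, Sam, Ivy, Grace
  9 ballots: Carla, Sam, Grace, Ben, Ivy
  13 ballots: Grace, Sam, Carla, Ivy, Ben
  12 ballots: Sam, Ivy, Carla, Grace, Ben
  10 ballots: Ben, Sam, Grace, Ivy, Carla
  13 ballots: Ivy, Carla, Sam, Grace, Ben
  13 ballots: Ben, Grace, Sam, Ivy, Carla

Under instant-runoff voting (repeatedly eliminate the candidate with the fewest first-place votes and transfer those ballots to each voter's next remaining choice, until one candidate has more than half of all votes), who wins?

Round 1: Ivy 13, Grace 13, Ben 23, Carla 23, Sam 12. Sam eliminated.
Round 2: Ivy 25, Grace 13, Ben 23, Carla 23. Grace eliminated.
Round 3: Ivy 25, Ben 23, Carla 36. Ben eliminated.
Round 4: Ivy 48, Carla 36. Ivy has a majority (≥43).

Ivy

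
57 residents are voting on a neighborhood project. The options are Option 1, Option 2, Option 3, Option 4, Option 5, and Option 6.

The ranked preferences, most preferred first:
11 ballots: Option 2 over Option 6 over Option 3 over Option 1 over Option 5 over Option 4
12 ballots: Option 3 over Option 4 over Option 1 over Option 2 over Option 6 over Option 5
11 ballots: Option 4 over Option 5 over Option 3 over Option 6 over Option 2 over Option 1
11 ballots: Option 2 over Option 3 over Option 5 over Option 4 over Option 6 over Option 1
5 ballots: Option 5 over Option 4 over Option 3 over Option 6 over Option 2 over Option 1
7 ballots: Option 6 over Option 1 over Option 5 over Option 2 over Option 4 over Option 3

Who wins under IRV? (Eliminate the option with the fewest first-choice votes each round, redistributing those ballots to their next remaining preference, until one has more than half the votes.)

Option 2

Round 1: Option 1 0, Option 2 22, Option 3 12, Option 4 11, Option 5 5, Option 6 7. Option 1 eliminated.
Round 2: Option 2 22, Option 3 12, Option 4 11, Option 5 5, Option 6 7. Option 5 eliminated.
Round 3: Option 2 22, Option 3 12, Option 4 16, Option 6 7. Option 6 eliminated.
Round 4: Option 2 29, Option 3 12, Option 4 16. Option 2 has a majority (≥29).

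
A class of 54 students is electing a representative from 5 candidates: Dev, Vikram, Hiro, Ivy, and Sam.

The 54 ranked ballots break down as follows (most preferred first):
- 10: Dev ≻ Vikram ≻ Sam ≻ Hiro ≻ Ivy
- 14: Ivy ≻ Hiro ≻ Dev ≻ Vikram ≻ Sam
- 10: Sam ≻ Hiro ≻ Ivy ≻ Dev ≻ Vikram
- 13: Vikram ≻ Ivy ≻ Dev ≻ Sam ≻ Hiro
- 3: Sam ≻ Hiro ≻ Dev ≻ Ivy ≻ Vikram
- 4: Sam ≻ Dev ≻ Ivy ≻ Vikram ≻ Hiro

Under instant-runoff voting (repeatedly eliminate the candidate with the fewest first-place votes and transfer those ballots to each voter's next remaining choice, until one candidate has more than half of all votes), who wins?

Round 1: Dev 10, Vikram 13, Hiro 0, Ivy 14, Sam 17. Hiro eliminated.
Round 2: Dev 10, Vikram 13, Ivy 14, Sam 17. Dev eliminated.
Round 3: Vikram 23, Ivy 14, Sam 17. Ivy eliminated.
Round 4: Vikram 37, Sam 17. Vikram has a majority (≥28).

Vikram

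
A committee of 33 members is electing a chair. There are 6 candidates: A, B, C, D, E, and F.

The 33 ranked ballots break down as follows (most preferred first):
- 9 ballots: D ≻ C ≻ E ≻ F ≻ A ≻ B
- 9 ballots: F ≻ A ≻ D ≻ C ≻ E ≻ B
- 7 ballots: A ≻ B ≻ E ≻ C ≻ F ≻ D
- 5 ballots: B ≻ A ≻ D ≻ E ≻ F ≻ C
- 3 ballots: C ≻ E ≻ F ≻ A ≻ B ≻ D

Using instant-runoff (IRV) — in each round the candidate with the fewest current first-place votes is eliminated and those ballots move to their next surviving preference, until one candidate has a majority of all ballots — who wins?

Round 1: A 7, B 5, C 3, D 9, E 0, F 9. E eliminated.
Round 2: A 7, B 5, C 3, D 9, F 9. C eliminated.
Round 3: A 7, B 5, D 9, F 12. B eliminated.
Round 4: A 12, D 9, F 12. D eliminated.
Round 5: A 12, F 21. F has a majority (≥17).

F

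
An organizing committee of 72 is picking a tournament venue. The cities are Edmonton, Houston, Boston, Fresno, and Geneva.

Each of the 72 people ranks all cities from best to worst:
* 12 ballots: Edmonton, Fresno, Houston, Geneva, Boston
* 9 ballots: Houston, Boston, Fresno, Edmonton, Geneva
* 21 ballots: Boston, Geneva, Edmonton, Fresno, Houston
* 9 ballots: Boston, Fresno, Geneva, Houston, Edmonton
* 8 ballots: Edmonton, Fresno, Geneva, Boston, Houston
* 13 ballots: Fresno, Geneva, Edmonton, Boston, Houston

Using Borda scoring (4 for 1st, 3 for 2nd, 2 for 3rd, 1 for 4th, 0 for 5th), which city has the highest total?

Fresno

Edmonton: 12×4 + 9×1 + 21×2 + 9×0 + 8×4 + 13×2 = 157
Houston: 12×2 + 9×4 + 21×0 + 9×1 + 8×0 + 13×0 = 69
Boston: 12×0 + 9×3 + 21×4 + 9×4 + 8×1 + 13×1 = 168
Fresno: 12×3 + 9×2 + 21×1 + 9×3 + 8×3 + 13×4 = 178
Geneva: 12×1 + 9×0 + 21×3 + 9×2 + 8×2 + 13×3 = 148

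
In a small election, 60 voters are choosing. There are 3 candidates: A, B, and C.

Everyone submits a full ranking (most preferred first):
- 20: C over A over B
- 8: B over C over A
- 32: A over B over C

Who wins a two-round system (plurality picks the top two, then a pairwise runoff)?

Round 1 first-place votes: A 32, B 8, C 20. A and C advance.
Runoff: A is ranked above C on 32 ballots, C above A on 28.

A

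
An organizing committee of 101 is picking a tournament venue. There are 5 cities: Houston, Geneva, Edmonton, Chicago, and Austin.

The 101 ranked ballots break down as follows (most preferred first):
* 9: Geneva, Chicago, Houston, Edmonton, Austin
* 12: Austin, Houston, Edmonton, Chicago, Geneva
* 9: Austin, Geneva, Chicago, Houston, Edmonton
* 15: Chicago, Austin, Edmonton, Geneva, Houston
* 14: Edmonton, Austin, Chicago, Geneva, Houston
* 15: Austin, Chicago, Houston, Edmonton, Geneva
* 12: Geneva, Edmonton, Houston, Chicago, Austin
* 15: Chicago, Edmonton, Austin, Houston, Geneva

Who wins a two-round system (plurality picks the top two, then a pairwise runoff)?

Round 1 first-place votes: Houston 0, Geneva 21, Edmonton 14, Chicago 30, Austin 36. Austin and Chicago advance.
Runoff: Austin is ranked above Chicago on 50 ballots, Chicago above Austin on 51.

Chicago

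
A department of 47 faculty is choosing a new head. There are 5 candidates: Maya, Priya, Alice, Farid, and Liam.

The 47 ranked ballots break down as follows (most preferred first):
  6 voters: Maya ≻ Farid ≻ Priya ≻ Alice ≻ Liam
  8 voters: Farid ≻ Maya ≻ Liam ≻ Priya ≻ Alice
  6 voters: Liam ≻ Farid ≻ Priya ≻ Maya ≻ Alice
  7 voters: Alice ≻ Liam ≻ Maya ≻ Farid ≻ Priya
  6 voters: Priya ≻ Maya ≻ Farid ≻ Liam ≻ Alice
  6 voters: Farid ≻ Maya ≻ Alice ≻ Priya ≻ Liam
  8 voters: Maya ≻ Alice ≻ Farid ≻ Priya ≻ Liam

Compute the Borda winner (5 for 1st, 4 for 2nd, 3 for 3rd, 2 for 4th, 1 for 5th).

Maya: 6×5 + 8×4 + 6×2 + 7×3 + 6×4 + 6×4 + 8×5 = 183
Priya: 6×3 + 8×2 + 6×3 + 7×1 + 6×5 + 6×2 + 8×2 = 117
Alice: 6×2 + 8×1 + 6×1 + 7×5 + 6×1 + 6×3 + 8×4 = 117
Farid: 6×4 + 8×5 + 6×4 + 7×2 + 6×3 + 6×5 + 8×3 = 174
Liam: 6×1 + 8×3 + 6×5 + 7×4 + 6×2 + 6×1 + 8×1 = 114

Maya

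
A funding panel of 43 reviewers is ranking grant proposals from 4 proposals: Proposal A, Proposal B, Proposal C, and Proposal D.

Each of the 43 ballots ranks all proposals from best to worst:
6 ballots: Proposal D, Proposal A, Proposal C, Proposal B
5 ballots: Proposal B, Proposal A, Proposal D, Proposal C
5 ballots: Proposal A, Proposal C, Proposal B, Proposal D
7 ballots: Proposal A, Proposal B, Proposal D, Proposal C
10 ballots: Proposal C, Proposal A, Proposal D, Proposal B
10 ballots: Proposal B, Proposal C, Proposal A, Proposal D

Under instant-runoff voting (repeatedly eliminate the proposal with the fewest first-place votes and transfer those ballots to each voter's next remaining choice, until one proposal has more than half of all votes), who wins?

Round 1: Proposal A 12, Proposal B 15, Proposal C 10, Proposal D 6. Proposal D eliminated.
Round 2: Proposal A 18, Proposal B 15, Proposal C 10. Proposal C eliminated.
Round 3: Proposal A 28, Proposal B 15. Proposal A has a majority (≥22).

Proposal A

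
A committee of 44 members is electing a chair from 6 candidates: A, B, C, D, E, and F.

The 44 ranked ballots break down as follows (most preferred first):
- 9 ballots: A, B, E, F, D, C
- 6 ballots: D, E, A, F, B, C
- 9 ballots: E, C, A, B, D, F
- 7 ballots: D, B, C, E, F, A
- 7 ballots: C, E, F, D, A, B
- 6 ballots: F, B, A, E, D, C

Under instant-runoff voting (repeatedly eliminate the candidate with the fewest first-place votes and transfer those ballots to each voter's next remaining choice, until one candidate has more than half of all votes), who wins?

E

Round 1: A 9, B 0, C 7, D 13, E 9, F 6. B eliminated.
Round 2: A 9, C 7, D 13, E 9, F 6. F eliminated.
Round 3: A 15, C 7, D 13, E 9. C eliminated.
Round 4: A 15, D 13, E 16. D eliminated.
Round 5: A 15, E 29. E has a majority (≥23).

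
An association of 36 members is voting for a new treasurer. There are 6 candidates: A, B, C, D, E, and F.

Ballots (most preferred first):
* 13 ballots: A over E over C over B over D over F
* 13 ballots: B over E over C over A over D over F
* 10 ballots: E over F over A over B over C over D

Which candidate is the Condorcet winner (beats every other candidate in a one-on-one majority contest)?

E vs A: 23–13
E vs B: 23–13
E vs C: 36–0
E vs D: 36–0
E vs F: 36–0
E beats every other candidate.

E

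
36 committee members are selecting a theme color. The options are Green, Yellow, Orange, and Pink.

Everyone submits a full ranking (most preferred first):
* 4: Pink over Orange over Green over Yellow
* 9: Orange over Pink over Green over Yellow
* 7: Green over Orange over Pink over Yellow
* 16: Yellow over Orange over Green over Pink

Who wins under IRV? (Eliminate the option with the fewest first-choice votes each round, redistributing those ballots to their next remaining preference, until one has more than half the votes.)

Orange

Round 1: Green 7, Yellow 16, Orange 9, Pink 4. Pink eliminated.
Round 2: Green 7, Yellow 16, Orange 13. Green eliminated.
Round 3: Yellow 16, Orange 20. Orange has a majority (≥19).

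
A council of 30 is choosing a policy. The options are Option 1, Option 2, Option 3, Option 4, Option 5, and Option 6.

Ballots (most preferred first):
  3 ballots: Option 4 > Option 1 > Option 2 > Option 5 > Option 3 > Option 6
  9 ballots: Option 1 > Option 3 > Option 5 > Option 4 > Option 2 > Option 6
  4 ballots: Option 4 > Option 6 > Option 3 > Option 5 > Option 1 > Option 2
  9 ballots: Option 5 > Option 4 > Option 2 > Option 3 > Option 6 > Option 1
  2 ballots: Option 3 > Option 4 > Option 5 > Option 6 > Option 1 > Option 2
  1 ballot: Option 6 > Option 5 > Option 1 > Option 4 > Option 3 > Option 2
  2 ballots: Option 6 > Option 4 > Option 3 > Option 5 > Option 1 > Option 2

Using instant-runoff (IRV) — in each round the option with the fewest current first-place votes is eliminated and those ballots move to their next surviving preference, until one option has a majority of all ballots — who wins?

Round 1: Option 1 9, Option 2 0, Option 3 2, Option 4 7, Option 5 9, Option 6 3. Option 2 eliminated.
Round 2: Option 1 9, Option 3 2, Option 4 7, Option 5 9, Option 6 3. Option 3 eliminated.
Round 3: Option 1 9, Option 4 9, Option 5 9, Option 6 3. Option 6 eliminated.
Round 4: Option 1 9, Option 4 11, Option 5 10. Option 1 eliminated.
Round 5: Option 4 11, Option 5 19. Option 5 has a majority (≥16).

Option 5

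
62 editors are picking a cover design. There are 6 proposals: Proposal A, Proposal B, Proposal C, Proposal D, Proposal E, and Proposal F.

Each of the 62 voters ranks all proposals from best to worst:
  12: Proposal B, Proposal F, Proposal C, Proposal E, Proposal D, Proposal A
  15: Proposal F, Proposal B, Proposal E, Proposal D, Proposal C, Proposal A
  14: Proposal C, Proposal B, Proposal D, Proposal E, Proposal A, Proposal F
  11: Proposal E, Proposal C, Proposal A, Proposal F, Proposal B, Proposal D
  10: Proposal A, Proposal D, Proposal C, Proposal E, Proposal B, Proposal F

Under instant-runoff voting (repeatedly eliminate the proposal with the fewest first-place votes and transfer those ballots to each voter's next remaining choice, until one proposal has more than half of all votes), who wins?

Round 1: Proposal A 10, Proposal B 12, Proposal C 14, Proposal D 0, Proposal E 11, Proposal F 15. Proposal D eliminated.
Round 2: Proposal A 10, Proposal B 12, Proposal C 14, Proposal E 11, Proposal F 15. Proposal A eliminated.
Round 3: Proposal B 12, Proposal C 24, Proposal E 11, Proposal F 15. Proposal E eliminated.
Round 4: Proposal B 12, Proposal C 35, Proposal F 15. Proposal C has a majority (≥32).

Proposal C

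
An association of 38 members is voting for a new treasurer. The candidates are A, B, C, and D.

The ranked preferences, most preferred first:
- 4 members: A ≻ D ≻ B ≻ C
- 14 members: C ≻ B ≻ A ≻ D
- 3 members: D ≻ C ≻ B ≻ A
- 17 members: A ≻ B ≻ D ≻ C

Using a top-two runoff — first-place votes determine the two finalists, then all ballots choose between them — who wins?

A

Round 1 first-place votes: A 21, B 0, C 14, D 3. A and C advance.
Runoff: A is ranked above C on 21 ballots, C above A on 17.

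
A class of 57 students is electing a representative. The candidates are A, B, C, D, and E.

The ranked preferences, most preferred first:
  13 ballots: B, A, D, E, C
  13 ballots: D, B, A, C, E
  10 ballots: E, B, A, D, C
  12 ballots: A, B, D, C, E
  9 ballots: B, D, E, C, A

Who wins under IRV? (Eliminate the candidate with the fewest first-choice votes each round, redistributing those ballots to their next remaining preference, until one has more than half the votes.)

B

Round 1: A 12, B 22, C 0, D 13, E 10. C eliminated.
Round 2: A 12, B 22, D 13, E 10. E eliminated.
Round 3: A 12, B 32, D 13. B has a majority (≥29).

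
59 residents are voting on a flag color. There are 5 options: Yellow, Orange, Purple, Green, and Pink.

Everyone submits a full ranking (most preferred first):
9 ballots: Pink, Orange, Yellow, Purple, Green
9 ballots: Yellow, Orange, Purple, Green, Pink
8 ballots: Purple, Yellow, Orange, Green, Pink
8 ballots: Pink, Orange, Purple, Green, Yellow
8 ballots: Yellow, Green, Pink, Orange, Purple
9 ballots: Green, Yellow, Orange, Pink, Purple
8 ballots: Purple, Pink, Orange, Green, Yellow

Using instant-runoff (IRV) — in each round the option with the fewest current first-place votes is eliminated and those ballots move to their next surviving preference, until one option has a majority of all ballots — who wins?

Round 1: Yellow 17, Orange 0, Purple 16, Green 9, Pink 17. Orange eliminated.
Round 2: Yellow 17, Purple 16, Green 9, Pink 17. Green eliminated.
Round 3: Yellow 26, Purple 16, Pink 17. Purple eliminated.
Round 4: Yellow 34, Pink 25. Yellow has a majority (≥30).

Yellow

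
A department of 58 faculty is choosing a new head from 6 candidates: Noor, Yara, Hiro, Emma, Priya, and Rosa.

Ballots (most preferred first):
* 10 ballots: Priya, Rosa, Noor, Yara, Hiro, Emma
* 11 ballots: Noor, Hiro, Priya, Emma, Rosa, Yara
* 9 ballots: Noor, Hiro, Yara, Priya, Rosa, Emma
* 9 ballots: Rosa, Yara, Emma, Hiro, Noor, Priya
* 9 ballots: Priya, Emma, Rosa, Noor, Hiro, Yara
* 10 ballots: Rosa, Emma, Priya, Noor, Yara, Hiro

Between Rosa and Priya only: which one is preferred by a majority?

Rosa is ranked above Priya on 19 ballots; Priya above Rosa on 39.

Priya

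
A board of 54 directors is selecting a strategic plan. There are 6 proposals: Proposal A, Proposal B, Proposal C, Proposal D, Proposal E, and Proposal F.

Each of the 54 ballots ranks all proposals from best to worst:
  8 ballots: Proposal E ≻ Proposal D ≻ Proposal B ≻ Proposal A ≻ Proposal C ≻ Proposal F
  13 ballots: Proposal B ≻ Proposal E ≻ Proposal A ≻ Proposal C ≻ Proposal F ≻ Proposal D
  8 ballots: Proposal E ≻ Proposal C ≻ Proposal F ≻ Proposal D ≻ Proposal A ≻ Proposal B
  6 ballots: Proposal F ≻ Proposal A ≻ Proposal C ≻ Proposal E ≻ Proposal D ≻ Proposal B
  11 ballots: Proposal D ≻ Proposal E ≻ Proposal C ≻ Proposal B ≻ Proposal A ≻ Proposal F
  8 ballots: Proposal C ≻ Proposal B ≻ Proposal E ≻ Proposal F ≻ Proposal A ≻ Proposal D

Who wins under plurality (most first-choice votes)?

First-place votes: Proposal A 0, Proposal B 13, Proposal C 8, Proposal D 11, Proposal E 16, Proposal F 6.

Proposal E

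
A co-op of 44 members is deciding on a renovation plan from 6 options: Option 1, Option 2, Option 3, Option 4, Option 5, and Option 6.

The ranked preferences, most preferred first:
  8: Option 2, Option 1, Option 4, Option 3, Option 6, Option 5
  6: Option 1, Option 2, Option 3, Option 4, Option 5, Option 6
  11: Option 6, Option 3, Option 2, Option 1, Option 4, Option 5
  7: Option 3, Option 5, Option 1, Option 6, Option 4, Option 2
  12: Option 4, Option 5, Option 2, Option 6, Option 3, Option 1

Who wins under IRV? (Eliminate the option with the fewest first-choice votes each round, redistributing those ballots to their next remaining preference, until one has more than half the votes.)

Option 2

Round 1: Option 1 6, Option 2 8, Option 3 7, Option 4 12, Option 5 0, Option 6 11. Option 5 eliminated.
Round 2: Option 1 6, Option 2 8, Option 3 7, Option 4 12, Option 6 11. Option 1 eliminated.
Round 3: Option 2 14, Option 3 7, Option 4 12, Option 6 11. Option 3 eliminated.
Round 4: Option 2 14, Option 4 12, Option 6 18. Option 4 eliminated.
Round 5: Option 2 26, Option 6 18. Option 2 has a majority (≥23).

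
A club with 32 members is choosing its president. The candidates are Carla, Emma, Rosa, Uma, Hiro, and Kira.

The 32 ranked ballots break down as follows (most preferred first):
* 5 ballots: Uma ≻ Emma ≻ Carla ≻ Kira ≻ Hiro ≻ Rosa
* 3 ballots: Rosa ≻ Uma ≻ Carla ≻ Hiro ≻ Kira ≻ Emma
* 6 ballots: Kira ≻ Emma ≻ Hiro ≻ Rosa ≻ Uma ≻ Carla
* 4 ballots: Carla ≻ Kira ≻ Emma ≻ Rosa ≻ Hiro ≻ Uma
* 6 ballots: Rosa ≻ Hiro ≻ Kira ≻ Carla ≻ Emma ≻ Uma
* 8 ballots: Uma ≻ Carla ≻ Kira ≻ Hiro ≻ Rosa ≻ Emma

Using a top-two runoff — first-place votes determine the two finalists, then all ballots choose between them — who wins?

Round 1 first-place votes: Carla 4, Emma 0, Rosa 9, Uma 13, Hiro 0, Kira 6. Uma and Rosa advance.
Runoff: Uma is ranked above Rosa on 13 ballots, Rosa above Uma on 19.

Rosa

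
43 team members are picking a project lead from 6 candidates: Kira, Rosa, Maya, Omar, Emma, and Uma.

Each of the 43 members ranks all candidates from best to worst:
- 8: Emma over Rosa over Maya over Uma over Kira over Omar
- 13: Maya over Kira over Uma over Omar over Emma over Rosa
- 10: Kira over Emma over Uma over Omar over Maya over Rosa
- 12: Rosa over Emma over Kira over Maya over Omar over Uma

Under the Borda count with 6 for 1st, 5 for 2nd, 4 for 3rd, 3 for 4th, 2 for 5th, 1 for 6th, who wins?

Kira: 8×2 + 13×5 + 10×6 + 12×4 = 189
Rosa: 8×5 + 13×1 + 10×1 + 12×6 = 135
Maya: 8×4 + 13×6 + 10×2 + 12×3 = 166
Omar: 8×1 + 13×3 + 10×3 + 12×2 = 101
Emma: 8×6 + 13×2 + 10×5 + 12×5 = 184
Uma: 8×3 + 13×4 + 10×4 + 12×1 = 128

Kira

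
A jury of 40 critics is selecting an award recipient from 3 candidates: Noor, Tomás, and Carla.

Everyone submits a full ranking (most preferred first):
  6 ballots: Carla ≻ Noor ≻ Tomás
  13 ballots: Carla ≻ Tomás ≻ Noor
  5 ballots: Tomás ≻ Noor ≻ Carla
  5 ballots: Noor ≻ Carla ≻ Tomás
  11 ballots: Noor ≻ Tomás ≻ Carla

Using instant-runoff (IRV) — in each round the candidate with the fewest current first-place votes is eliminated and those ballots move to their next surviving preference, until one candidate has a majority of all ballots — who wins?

Noor

Round 1: Noor 16, Tomás 5, Carla 19. Tomás eliminated.
Round 2: Noor 21, Carla 19. Noor has a majority (≥21).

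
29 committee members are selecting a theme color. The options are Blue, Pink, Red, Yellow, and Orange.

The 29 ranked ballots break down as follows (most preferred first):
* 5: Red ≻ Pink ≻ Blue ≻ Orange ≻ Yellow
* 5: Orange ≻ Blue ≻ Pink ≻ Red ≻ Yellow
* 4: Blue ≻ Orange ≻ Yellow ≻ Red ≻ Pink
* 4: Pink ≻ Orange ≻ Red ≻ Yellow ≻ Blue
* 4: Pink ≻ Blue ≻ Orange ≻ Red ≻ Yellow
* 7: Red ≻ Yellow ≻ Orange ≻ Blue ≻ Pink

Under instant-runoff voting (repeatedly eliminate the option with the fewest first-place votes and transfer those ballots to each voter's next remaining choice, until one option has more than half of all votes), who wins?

Round 1: Blue 4, Pink 8, Red 12, Yellow 0, Orange 5. Yellow eliminated.
Round 2: Blue 4, Pink 8, Red 12, Orange 5. Blue eliminated.
Round 3: Pink 8, Red 12, Orange 9. Pink eliminated.
Round 4: Red 12, Orange 17. Orange has a majority (≥15).

Orange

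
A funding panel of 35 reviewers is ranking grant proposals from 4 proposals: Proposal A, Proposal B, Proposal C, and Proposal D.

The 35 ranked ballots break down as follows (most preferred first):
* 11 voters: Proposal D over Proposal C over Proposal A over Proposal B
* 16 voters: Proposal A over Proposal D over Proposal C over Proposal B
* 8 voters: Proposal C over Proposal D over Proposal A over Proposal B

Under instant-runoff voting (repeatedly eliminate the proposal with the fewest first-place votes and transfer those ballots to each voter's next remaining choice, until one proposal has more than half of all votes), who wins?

Proposal D

Round 1: Proposal A 16, Proposal B 0, Proposal C 8, Proposal D 11. Proposal B eliminated.
Round 2: Proposal A 16, Proposal C 8, Proposal D 11. Proposal C eliminated.
Round 3: Proposal A 16, Proposal D 19. Proposal D has a majority (≥18).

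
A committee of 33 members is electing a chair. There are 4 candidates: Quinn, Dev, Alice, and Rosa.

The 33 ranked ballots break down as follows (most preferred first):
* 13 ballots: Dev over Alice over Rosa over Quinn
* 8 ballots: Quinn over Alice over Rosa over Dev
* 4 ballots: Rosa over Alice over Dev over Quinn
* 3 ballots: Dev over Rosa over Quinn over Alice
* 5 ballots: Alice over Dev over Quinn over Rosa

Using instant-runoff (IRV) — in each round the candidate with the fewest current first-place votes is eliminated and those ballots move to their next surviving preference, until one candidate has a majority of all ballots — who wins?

Round 1: Quinn 8, Dev 16, Alice 5, Rosa 4. Rosa eliminated.
Round 2: Quinn 8, Dev 16, Alice 9. Quinn eliminated.
Round 3: Dev 16, Alice 17. Alice has a majority (≥17).

Alice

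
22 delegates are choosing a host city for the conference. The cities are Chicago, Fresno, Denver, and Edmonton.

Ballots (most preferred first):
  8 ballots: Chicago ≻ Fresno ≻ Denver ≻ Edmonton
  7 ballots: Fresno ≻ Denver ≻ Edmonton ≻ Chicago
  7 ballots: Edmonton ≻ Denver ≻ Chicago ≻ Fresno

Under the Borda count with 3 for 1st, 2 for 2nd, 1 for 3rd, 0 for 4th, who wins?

Fresno

Chicago: 8×3 + 7×0 + 7×1 = 31
Fresno: 8×2 + 7×3 + 7×0 = 37
Denver: 8×1 + 7×2 + 7×2 = 36
Edmonton: 8×0 + 7×1 + 7×3 = 28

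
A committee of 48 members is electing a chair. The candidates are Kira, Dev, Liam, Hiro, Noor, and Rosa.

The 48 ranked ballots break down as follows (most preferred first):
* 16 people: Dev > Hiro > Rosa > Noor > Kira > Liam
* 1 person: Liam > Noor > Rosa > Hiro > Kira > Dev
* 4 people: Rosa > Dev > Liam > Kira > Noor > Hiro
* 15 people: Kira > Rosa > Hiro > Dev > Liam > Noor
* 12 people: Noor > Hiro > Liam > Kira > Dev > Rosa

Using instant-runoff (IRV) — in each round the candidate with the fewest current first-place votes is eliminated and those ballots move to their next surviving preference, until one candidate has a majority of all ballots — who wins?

Kira

Round 1: Kira 15, Dev 16, Liam 1, Hiro 0, Noor 12, Rosa 4. Hiro eliminated.
Round 2: Kira 15, Dev 16, Liam 1, Noor 12, Rosa 4. Liam eliminated.
Round 3: Kira 15, Dev 16, Noor 13, Rosa 4. Rosa eliminated.
Round 4: Kira 15, Dev 20, Noor 13. Noor eliminated.
Round 5: Kira 28, Dev 20. Kira has a majority (≥25).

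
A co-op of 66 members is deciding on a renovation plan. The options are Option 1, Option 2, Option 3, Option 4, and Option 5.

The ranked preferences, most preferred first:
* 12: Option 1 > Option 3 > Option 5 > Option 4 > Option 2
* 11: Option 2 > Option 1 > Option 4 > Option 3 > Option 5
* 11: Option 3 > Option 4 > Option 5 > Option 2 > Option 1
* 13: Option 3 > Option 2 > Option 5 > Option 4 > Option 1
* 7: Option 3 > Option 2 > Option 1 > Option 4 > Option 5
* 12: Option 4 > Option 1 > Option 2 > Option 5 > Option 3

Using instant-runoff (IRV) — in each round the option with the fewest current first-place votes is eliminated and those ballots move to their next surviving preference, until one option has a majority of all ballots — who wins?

Round 1: Option 1 12, Option 2 11, Option 3 31, Option 4 12, Option 5 0. Option 5 eliminated.
Round 2: Option 1 12, Option 2 11, Option 3 31, Option 4 12. Option 2 eliminated.
Round 3: Option 1 23, Option 3 31, Option 4 12. Option 4 eliminated.
Round 4: Option 1 35, Option 3 31. Option 1 has a majority (≥34).

Option 1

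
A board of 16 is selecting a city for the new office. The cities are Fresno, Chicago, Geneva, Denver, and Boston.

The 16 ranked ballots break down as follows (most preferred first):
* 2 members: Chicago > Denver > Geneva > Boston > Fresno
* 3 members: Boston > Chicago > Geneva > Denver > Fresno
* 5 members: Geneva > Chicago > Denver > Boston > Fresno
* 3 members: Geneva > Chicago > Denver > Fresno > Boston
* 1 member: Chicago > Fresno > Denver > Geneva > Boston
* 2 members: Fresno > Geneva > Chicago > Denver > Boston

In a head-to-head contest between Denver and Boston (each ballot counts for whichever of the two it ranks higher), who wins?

Denver is ranked above Boston on 13 ballots; Boston above Denver on 3.

Denver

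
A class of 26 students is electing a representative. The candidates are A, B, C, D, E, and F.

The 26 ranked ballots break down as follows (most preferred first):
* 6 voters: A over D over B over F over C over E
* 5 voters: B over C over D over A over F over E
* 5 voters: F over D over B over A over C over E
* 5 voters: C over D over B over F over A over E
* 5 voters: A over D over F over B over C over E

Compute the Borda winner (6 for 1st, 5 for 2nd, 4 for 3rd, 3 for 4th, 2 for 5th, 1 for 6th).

A: 6×6 + 5×3 + 5×3 + 5×2 + 5×6 = 106
B: 6×4 + 5×6 + 5×4 + 5×4 + 5×3 = 109
C: 6×2 + 5×5 + 5×2 + 5×6 + 5×2 = 87
D: 6×5 + 5×4 + 5×5 + 5×5 + 5×5 = 125
E: 6×1 + 5×1 + 5×1 + 5×1 + 5×1 = 26
F: 6×3 + 5×2 + 5×6 + 5×3 + 5×4 = 93

D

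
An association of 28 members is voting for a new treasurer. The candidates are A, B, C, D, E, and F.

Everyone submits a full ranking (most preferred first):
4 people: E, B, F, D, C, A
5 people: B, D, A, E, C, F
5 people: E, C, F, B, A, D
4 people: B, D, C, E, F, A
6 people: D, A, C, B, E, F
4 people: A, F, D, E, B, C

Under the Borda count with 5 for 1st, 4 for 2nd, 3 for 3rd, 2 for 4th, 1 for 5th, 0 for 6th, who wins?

B

A: 4×0 + 5×3 + 5×1 + 4×0 + 6×4 + 4×5 = 64
B: 4×4 + 5×5 + 5×2 + 4×5 + 6×2 + 4×1 = 87
C: 4×1 + 5×1 + 5×4 + 4×3 + 6×3 + 4×0 = 59
D: 4×2 + 5×4 + 5×0 + 4×4 + 6×5 + 4×3 = 86
E: 4×5 + 5×2 + 5×5 + 4×2 + 6×1 + 4×2 = 77
F: 4×3 + 5×0 + 5×3 + 4×1 + 6×0 + 4×4 = 47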